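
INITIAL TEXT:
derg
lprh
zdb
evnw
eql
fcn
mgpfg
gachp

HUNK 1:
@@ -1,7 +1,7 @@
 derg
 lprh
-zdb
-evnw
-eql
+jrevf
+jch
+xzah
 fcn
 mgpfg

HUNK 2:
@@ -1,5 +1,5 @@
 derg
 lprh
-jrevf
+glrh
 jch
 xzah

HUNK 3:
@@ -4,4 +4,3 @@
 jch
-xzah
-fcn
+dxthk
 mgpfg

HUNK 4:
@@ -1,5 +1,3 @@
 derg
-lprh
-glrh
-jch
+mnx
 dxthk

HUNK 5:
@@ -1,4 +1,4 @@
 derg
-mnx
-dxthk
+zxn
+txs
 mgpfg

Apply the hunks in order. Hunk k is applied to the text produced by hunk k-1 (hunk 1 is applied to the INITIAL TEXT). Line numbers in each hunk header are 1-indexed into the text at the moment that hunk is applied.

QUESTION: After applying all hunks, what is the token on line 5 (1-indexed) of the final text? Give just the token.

Answer: gachp

Derivation:
Hunk 1: at line 1 remove [zdb,evnw,eql] add [jrevf,jch,xzah] -> 8 lines: derg lprh jrevf jch xzah fcn mgpfg gachp
Hunk 2: at line 1 remove [jrevf] add [glrh] -> 8 lines: derg lprh glrh jch xzah fcn mgpfg gachp
Hunk 3: at line 4 remove [xzah,fcn] add [dxthk] -> 7 lines: derg lprh glrh jch dxthk mgpfg gachp
Hunk 4: at line 1 remove [lprh,glrh,jch] add [mnx] -> 5 lines: derg mnx dxthk mgpfg gachp
Hunk 5: at line 1 remove [mnx,dxthk] add [zxn,txs] -> 5 lines: derg zxn txs mgpfg gachp
Final line 5: gachp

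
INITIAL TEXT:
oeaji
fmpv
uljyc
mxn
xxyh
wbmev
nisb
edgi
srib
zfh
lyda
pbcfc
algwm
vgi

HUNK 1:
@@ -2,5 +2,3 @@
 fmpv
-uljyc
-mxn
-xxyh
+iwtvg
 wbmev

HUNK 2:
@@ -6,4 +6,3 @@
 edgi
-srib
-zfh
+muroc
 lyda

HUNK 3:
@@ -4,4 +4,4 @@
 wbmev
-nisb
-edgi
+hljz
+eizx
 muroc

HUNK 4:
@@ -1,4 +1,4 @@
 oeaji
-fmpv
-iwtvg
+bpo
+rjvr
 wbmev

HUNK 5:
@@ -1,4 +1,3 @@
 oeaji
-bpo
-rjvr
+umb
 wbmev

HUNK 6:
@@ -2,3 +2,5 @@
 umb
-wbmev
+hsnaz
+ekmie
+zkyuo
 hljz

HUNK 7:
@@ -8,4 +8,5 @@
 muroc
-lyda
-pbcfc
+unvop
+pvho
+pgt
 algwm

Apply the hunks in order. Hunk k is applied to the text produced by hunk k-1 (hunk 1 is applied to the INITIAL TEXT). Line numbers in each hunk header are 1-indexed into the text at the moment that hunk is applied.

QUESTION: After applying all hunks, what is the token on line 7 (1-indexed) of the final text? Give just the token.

Answer: eizx

Derivation:
Hunk 1: at line 2 remove [uljyc,mxn,xxyh] add [iwtvg] -> 12 lines: oeaji fmpv iwtvg wbmev nisb edgi srib zfh lyda pbcfc algwm vgi
Hunk 2: at line 6 remove [srib,zfh] add [muroc] -> 11 lines: oeaji fmpv iwtvg wbmev nisb edgi muroc lyda pbcfc algwm vgi
Hunk 3: at line 4 remove [nisb,edgi] add [hljz,eizx] -> 11 lines: oeaji fmpv iwtvg wbmev hljz eizx muroc lyda pbcfc algwm vgi
Hunk 4: at line 1 remove [fmpv,iwtvg] add [bpo,rjvr] -> 11 lines: oeaji bpo rjvr wbmev hljz eizx muroc lyda pbcfc algwm vgi
Hunk 5: at line 1 remove [bpo,rjvr] add [umb] -> 10 lines: oeaji umb wbmev hljz eizx muroc lyda pbcfc algwm vgi
Hunk 6: at line 2 remove [wbmev] add [hsnaz,ekmie,zkyuo] -> 12 lines: oeaji umb hsnaz ekmie zkyuo hljz eizx muroc lyda pbcfc algwm vgi
Hunk 7: at line 8 remove [lyda,pbcfc] add [unvop,pvho,pgt] -> 13 lines: oeaji umb hsnaz ekmie zkyuo hljz eizx muroc unvop pvho pgt algwm vgi
Final line 7: eizx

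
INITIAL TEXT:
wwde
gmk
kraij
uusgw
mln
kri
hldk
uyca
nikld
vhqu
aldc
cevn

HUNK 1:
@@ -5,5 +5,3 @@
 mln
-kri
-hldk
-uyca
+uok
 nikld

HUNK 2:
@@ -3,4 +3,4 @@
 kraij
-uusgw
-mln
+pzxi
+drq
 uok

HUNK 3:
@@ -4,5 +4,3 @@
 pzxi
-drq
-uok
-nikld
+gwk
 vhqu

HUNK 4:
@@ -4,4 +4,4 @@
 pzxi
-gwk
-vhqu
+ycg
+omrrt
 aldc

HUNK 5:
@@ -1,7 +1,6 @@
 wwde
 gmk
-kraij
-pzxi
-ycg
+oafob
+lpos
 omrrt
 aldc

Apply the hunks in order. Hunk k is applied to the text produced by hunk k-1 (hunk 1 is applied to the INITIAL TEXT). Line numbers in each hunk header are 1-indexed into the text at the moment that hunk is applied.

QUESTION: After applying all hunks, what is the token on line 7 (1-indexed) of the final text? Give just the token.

Answer: cevn

Derivation:
Hunk 1: at line 5 remove [kri,hldk,uyca] add [uok] -> 10 lines: wwde gmk kraij uusgw mln uok nikld vhqu aldc cevn
Hunk 2: at line 3 remove [uusgw,mln] add [pzxi,drq] -> 10 lines: wwde gmk kraij pzxi drq uok nikld vhqu aldc cevn
Hunk 3: at line 4 remove [drq,uok,nikld] add [gwk] -> 8 lines: wwde gmk kraij pzxi gwk vhqu aldc cevn
Hunk 4: at line 4 remove [gwk,vhqu] add [ycg,omrrt] -> 8 lines: wwde gmk kraij pzxi ycg omrrt aldc cevn
Hunk 5: at line 1 remove [kraij,pzxi,ycg] add [oafob,lpos] -> 7 lines: wwde gmk oafob lpos omrrt aldc cevn
Final line 7: cevn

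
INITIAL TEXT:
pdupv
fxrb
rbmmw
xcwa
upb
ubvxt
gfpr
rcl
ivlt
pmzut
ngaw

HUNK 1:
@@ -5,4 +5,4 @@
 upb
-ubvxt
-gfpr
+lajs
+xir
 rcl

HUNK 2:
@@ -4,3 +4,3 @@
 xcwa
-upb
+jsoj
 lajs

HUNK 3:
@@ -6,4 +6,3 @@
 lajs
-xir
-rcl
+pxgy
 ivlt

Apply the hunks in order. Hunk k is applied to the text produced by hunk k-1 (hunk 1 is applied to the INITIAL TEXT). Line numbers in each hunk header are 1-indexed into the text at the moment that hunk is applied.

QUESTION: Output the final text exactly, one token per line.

Answer: pdupv
fxrb
rbmmw
xcwa
jsoj
lajs
pxgy
ivlt
pmzut
ngaw

Derivation:
Hunk 1: at line 5 remove [ubvxt,gfpr] add [lajs,xir] -> 11 lines: pdupv fxrb rbmmw xcwa upb lajs xir rcl ivlt pmzut ngaw
Hunk 2: at line 4 remove [upb] add [jsoj] -> 11 lines: pdupv fxrb rbmmw xcwa jsoj lajs xir rcl ivlt pmzut ngaw
Hunk 3: at line 6 remove [xir,rcl] add [pxgy] -> 10 lines: pdupv fxrb rbmmw xcwa jsoj lajs pxgy ivlt pmzut ngaw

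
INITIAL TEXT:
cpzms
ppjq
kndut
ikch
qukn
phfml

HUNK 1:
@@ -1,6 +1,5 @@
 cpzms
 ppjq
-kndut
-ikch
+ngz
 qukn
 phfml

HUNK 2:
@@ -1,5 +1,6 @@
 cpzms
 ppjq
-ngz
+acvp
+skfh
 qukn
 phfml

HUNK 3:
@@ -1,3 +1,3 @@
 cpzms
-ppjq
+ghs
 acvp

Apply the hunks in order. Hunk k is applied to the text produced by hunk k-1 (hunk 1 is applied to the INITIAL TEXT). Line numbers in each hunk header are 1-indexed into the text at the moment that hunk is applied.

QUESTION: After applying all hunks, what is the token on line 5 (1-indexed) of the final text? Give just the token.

Hunk 1: at line 1 remove [kndut,ikch] add [ngz] -> 5 lines: cpzms ppjq ngz qukn phfml
Hunk 2: at line 1 remove [ngz] add [acvp,skfh] -> 6 lines: cpzms ppjq acvp skfh qukn phfml
Hunk 3: at line 1 remove [ppjq] add [ghs] -> 6 lines: cpzms ghs acvp skfh qukn phfml
Final line 5: qukn

Answer: qukn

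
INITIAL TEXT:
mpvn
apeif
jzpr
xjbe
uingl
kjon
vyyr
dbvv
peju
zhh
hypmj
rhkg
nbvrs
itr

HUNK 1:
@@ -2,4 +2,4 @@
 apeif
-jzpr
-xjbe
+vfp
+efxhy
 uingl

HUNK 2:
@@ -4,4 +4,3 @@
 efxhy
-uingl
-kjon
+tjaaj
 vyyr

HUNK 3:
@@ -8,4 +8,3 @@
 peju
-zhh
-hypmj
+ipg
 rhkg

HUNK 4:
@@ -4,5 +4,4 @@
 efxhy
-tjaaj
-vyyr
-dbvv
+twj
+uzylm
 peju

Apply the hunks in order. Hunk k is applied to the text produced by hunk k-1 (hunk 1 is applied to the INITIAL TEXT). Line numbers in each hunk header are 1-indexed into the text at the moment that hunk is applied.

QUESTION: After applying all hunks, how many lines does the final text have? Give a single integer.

Answer: 11

Derivation:
Hunk 1: at line 2 remove [jzpr,xjbe] add [vfp,efxhy] -> 14 lines: mpvn apeif vfp efxhy uingl kjon vyyr dbvv peju zhh hypmj rhkg nbvrs itr
Hunk 2: at line 4 remove [uingl,kjon] add [tjaaj] -> 13 lines: mpvn apeif vfp efxhy tjaaj vyyr dbvv peju zhh hypmj rhkg nbvrs itr
Hunk 3: at line 8 remove [zhh,hypmj] add [ipg] -> 12 lines: mpvn apeif vfp efxhy tjaaj vyyr dbvv peju ipg rhkg nbvrs itr
Hunk 4: at line 4 remove [tjaaj,vyyr,dbvv] add [twj,uzylm] -> 11 lines: mpvn apeif vfp efxhy twj uzylm peju ipg rhkg nbvrs itr
Final line count: 11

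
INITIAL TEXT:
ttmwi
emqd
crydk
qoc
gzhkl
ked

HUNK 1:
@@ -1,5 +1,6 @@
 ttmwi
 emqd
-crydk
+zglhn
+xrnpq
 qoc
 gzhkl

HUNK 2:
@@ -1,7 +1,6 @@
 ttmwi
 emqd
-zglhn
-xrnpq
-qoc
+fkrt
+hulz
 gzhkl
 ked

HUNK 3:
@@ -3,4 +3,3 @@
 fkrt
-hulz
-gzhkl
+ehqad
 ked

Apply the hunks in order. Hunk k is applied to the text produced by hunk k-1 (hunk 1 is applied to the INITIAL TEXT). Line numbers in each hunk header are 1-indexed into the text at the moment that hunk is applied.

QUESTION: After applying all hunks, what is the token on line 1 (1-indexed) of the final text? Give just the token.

Hunk 1: at line 1 remove [crydk] add [zglhn,xrnpq] -> 7 lines: ttmwi emqd zglhn xrnpq qoc gzhkl ked
Hunk 2: at line 1 remove [zglhn,xrnpq,qoc] add [fkrt,hulz] -> 6 lines: ttmwi emqd fkrt hulz gzhkl ked
Hunk 3: at line 3 remove [hulz,gzhkl] add [ehqad] -> 5 lines: ttmwi emqd fkrt ehqad ked
Final line 1: ttmwi

Answer: ttmwi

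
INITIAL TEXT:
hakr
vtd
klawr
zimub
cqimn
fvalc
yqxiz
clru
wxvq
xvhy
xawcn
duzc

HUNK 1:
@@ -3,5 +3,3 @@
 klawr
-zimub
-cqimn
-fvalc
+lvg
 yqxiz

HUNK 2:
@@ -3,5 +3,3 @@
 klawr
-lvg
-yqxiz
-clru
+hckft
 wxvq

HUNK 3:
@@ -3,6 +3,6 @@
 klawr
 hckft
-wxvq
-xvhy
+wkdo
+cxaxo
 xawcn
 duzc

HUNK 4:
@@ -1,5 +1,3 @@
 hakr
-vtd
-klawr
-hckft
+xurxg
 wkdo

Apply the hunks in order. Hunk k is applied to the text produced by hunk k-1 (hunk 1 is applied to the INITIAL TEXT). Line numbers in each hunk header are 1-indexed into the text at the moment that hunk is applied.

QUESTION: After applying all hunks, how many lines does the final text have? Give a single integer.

Answer: 6

Derivation:
Hunk 1: at line 3 remove [zimub,cqimn,fvalc] add [lvg] -> 10 lines: hakr vtd klawr lvg yqxiz clru wxvq xvhy xawcn duzc
Hunk 2: at line 3 remove [lvg,yqxiz,clru] add [hckft] -> 8 lines: hakr vtd klawr hckft wxvq xvhy xawcn duzc
Hunk 3: at line 3 remove [wxvq,xvhy] add [wkdo,cxaxo] -> 8 lines: hakr vtd klawr hckft wkdo cxaxo xawcn duzc
Hunk 4: at line 1 remove [vtd,klawr,hckft] add [xurxg] -> 6 lines: hakr xurxg wkdo cxaxo xawcn duzc
Final line count: 6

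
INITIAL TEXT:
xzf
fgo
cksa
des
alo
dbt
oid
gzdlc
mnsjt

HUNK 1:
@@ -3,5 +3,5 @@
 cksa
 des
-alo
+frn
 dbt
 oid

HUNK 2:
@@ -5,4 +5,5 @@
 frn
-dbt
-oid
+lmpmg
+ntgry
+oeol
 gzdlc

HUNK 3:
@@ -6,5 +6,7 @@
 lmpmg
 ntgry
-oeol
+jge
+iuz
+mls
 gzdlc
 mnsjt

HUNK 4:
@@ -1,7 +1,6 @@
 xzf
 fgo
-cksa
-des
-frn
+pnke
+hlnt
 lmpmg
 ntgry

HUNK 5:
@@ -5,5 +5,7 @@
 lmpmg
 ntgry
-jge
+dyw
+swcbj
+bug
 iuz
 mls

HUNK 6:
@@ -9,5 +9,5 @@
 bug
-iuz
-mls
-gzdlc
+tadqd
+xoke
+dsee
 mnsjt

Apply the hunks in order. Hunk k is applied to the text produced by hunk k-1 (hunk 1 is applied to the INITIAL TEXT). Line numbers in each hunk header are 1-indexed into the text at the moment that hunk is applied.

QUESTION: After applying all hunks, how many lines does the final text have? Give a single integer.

Answer: 13

Derivation:
Hunk 1: at line 3 remove [alo] add [frn] -> 9 lines: xzf fgo cksa des frn dbt oid gzdlc mnsjt
Hunk 2: at line 5 remove [dbt,oid] add [lmpmg,ntgry,oeol] -> 10 lines: xzf fgo cksa des frn lmpmg ntgry oeol gzdlc mnsjt
Hunk 3: at line 6 remove [oeol] add [jge,iuz,mls] -> 12 lines: xzf fgo cksa des frn lmpmg ntgry jge iuz mls gzdlc mnsjt
Hunk 4: at line 1 remove [cksa,des,frn] add [pnke,hlnt] -> 11 lines: xzf fgo pnke hlnt lmpmg ntgry jge iuz mls gzdlc mnsjt
Hunk 5: at line 5 remove [jge] add [dyw,swcbj,bug] -> 13 lines: xzf fgo pnke hlnt lmpmg ntgry dyw swcbj bug iuz mls gzdlc mnsjt
Hunk 6: at line 9 remove [iuz,mls,gzdlc] add [tadqd,xoke,dsee] -> 13 lines: xzf fgo pnke hlnt lmpmg ntgry dyw swcbj bug tadqd xoke dsee mnsjt
Final line count: 13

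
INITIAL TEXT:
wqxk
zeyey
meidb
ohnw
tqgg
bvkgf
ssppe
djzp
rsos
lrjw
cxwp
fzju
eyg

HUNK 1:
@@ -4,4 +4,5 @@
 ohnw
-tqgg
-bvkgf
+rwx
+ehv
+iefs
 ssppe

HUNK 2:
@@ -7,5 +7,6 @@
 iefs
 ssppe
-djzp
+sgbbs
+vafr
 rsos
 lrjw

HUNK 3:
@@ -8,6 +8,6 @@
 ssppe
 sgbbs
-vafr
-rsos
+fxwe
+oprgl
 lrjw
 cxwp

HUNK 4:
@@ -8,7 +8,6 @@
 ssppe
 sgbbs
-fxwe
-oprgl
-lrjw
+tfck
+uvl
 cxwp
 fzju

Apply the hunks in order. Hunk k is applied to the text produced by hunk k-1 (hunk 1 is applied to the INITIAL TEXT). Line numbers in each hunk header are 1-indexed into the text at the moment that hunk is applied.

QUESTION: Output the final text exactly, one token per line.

Hunk 1: at line 4 remove [tqgg,bvkgf] add [rwx,ehv,iefs] -> 14 lines: wqxk zeyey meidb ohnw rwx ehv iefs ssppe djzp rsos lrjw cxwp fzju eyg
Hunk 2: at line 7 remove [djzp] add [sgbbs,vafr] -> 15 lines: wqxk zeyey meidb ohnw rwx ehv iefs ssppe sgbbs vafr rsos lrjw cxwp fzju eyg
Hunk 3: at line 8 remove [vafr,rsos] add [fxwe,oprgl] -> 15 lines: wqxk zeyey meidb ohnw rwx ehv iefs ssppe sgbbs fxwe oprgl lrjw cxwp fzju eyg
Hunk 4: at line 8 remove [fxwe,oprgl,lrjw] add [tfck,uvl] -> 14 lines: wqxk zeyey meidb ohnw rwx ehv iefs ssppe sgbbs tfck uvl cxwp fzju eyg

Answer: wqxk
zeyey
meidb
ohnw
rwx
ehv
iefs
ssppe
sgbbs
tfck
uvl
cxwp
fzju
eyg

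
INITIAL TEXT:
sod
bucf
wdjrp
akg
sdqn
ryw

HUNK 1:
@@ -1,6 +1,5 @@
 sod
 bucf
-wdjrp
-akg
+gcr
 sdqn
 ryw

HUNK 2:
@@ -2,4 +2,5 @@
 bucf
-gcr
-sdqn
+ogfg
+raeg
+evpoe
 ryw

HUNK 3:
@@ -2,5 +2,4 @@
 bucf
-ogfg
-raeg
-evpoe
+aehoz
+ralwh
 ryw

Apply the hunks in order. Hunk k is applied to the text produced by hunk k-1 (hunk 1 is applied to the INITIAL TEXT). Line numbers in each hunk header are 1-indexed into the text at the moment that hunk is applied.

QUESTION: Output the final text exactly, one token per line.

Answer: sod
bucf
aehoz
ralwh
ryw

Derivation:
Hunk 1: at line 1 remove [wdjrp,akg] add [gcr] -> 5 lines: sod bucf gcr sdqn ryw
Hunk 2: at line 2 remove [gcr,sdqn] add [ogfg,raeg,evpoe] -> 6 lines: sod bucf ogfg raeg evpoe ryw
Hunk 3: at line 2 remove [ogfg,raeg,evpoe] add [aehoz,ralwh] -> 5 lines: sod bucf aehoz ralwh ryw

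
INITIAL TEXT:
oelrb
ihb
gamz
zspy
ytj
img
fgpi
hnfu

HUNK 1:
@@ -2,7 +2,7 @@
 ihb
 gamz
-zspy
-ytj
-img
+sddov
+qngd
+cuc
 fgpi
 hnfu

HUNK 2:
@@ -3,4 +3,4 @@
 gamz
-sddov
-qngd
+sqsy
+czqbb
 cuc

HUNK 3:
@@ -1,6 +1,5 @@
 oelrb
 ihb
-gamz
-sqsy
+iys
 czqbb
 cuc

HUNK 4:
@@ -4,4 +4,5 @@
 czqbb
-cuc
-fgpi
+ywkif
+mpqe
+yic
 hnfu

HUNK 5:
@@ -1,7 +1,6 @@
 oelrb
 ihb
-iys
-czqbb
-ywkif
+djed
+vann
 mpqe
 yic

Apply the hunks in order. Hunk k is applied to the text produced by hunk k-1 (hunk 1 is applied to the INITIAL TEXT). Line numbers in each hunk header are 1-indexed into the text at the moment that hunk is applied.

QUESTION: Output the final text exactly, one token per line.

Answer: oelrb
ihb
djed
vann
mpqe
yic
hnfu

Derivation:
Hunk 1: at line 2 remove [zspy,ytj,img] add [sddov,qngd,cuc] -> 8 lines: oelrb ihb gamz sddov qngd cuc fgpi hnfu
Hunk 2: at line 3 remove [sddov,qngd] add [sqsy,czqbb] -> 8 lines: oelrb ihb gamz sqsy czqbb cuc fgpi hnfu
Hunk 3: at line 1 remove [gamz,sqsy] add [iys] -> 7 lines: oelrb ihb iys czqbb cuc fgpi hnfu
Hunk 4: at line 4 remove [cuc,fgpi] add [ywkif,mpqe,yic] -> 8 lines: oelrb ihb iys czqbb ywkif mpqe yic hnfu
Hunk 5: at line 1 remove [iys,czqbb,ywkif] add [djed,vann] -> 7 lines: oelrb ihb djed vann mpqe yic hnfu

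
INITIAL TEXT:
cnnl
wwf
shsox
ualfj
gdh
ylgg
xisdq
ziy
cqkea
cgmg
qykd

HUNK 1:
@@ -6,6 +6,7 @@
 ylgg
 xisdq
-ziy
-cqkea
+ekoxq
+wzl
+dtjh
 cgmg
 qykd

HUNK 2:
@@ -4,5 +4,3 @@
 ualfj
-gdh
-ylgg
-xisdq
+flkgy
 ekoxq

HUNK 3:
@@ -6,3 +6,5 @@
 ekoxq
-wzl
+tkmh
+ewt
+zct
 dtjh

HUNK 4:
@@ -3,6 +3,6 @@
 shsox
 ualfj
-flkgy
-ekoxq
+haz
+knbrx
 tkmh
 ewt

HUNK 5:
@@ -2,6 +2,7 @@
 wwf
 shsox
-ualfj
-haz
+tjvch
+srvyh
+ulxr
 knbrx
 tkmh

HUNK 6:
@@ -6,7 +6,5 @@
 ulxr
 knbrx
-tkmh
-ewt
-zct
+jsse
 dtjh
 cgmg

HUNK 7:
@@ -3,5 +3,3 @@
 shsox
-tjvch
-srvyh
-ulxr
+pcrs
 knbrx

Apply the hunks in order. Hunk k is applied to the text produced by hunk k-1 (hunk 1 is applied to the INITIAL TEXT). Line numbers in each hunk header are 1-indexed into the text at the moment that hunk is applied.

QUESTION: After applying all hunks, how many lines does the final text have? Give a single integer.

Answer: 9

Derivation:
Hunk 1: at line 6 remove [ziy,cqkea] add [ekoxq,wzl,dtjh] -> 12 lines: cnnl wwf shsox ualfj gdh ylgg xisdq ekoxq wzl dtjh cgmg qykd
Hunk 2: at line 4 remove [gdh,ylgg,xisdq] add [flkgy] -> 10 lines: cnnl wwf shsox ualfj flkgy ekoxq wzl dtjh cgmg qykd
Hunk 3: at line 6 remove [wzl] add [tkmh,ewt,zct] -> 12 lines: cnnl wwf shsox ualfj flkgy ekoxq tkmh ewt zct dtjh cgmg qykd
Hunk 4: at line 3 remove [flkgy,ekoxq] add [haz,knbrx] -> 12 lines: cnnl wwf shsox ualfj haz knbrx tkmh ewt zct dtjh cgmg qykd
Hunk 5: at line 2 remove [ualfj,haz] add [tjvch,srvyh,ulxr] -> 13 lines: cnnl wwf shsox tjvch srvyh ulxr knbrx tkmh ewt zct dtjh cgmg qykd
Hunk 6: at line 6 remove [tkmh,ewt,zct] add [jsse] -> 11 lines: cnnl wwf shsox tjvch srvyh ulxr knbrx jsse dtjh cgmg qykd
Hunk 7: at line 3 remove [tjvch,srvyh,ulxr] add [pcrs] -> 9 lines: cnnl wwf shsox pcrs knbrx jsse dtjh cgmg qykd
Final line count: 9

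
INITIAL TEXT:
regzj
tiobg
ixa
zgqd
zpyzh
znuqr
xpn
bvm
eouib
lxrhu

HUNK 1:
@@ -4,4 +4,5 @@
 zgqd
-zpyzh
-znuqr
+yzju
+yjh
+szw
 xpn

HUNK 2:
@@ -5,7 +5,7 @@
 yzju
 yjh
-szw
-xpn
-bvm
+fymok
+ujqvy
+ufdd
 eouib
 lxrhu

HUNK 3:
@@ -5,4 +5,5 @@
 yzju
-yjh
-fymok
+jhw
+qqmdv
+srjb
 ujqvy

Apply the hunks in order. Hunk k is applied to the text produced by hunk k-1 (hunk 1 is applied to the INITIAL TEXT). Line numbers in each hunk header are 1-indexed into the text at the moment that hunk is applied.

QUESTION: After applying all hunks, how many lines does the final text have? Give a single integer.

Hunk 1: at line 4 remove [zpyzh,znuqr] add [yzju,yjh,szw] -> 11 lines: regzj tiobg ixa zgqd yzju yjh szw xpn bvm eouib lxrhu
Hunk 2: at line 5 remove [szw,xpn,bvm] add [fymok,ujqvy,ufdd] -> 11 lines: regzj tiobg ixa zgqd yzju yjh fymok ujqvy ufdd eouib lxrhu
Hunk 3: at line 5 remove [yjh,fymok] add [jhw,qqmdv,srjb] -> 12 lines: regzj tiobg ixa zgqd yzju jhw qqmdv srjb ujqvy ufdd eouib lxrhu
Final line count: 12

Answer: 12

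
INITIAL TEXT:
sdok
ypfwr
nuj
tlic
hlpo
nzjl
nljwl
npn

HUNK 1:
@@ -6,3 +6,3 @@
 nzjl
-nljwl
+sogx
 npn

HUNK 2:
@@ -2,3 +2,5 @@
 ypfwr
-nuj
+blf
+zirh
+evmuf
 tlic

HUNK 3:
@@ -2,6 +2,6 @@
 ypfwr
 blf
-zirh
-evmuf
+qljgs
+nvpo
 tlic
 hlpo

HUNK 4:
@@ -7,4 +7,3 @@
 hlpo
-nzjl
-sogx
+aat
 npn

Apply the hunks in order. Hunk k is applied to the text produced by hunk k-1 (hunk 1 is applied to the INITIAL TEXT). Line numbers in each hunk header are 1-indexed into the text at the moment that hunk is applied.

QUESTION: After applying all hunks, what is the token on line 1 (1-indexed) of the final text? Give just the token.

Hunk 1: at line 6 remove [nljwl] add [sogx] -> 8 lines: sdok ypfwr nuj tlic hlpo nzjl sogx npn
Hunk 2: at line 2 remove [nuj] add [blf,zirh,evmuf] -> 10 lines: sdok ypfwr blf zirh evmuf tlic hlpo nzjl sogx npn
Hunk 3: at line 2 remove [zirh,evmuf] add [qljgs,nvpo] -> 10 lines: sdok ypfwr blf qljgs nvpo tlic hlpo nzjl sogx npn
Hunk 4: at line 7 remove [nzjl,sogx] add [aat] -> 9 lines: sdok ypfwr blf qljgs nvpo tlic hlpo aat npn
Final line 1: sdok

Answer: sdok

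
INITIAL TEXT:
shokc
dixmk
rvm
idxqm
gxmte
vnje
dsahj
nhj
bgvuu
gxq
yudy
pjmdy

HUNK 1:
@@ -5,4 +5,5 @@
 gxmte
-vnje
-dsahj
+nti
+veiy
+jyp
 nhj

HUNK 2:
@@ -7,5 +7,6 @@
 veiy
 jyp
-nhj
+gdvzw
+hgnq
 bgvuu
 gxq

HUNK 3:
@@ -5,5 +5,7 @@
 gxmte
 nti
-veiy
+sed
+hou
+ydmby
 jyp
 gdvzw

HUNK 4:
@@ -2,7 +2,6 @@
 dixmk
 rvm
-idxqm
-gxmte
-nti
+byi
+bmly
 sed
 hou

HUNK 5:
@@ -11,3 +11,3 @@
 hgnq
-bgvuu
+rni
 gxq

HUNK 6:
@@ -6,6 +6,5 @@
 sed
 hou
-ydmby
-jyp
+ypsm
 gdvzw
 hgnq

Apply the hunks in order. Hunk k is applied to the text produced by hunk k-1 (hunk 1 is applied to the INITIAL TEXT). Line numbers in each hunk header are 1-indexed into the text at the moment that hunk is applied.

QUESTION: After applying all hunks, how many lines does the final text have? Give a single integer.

Answer: 14

Derivation:
Hunk 1: at line 5 remove [vnje,dsahj] add [nti,veiy,jyp] -> 13 lines: shokc dixmk rvm idxqm gxmte nti veiy jyp nhj bgvuu gxq yudy pjmdy
Hunk 2: at line 7 remove [nhj] add [gdvzw,hgnq] -> 14 lines: shokc dixmk rvm idxqm gxmte nti veiy jyp gdvzw hgnq bgvuu gxq yudy pjmdy
Hunk 3: at line 5 remove [veiy] add [sed,hou,ydmby] -> 16 lines: shokc dixmk rvm idxqm gxmte nti sed hou ydmby jyp gdvzw hgnq bgvuu gxq yudy pjmdy
Hunk 4: at line 2 remove [idxqm,gxmte,nti] add [byi,bmly] -> 15 lines: shokc dixmk rvm byi bmly sed hou ydmby jyp gdvzw hgnq bgvuu gxq yudy pjmdy
Hunk 5: at line 11 remove [bgvuu] add [rni] -> 15 lines: shokc dixmk rvm byi bmly sed hou ydmby jyp gdvzw hgnq rni gxq yudy pjmdy
Hunk 6: at line 6 remove [ydmby,jyp] add [ypsm] -> 14 lines: shokc dixmk rvm byi bmly sed hou ypsm gdvzw hgnq rni gxq yudy pjmdy
Final line count: 14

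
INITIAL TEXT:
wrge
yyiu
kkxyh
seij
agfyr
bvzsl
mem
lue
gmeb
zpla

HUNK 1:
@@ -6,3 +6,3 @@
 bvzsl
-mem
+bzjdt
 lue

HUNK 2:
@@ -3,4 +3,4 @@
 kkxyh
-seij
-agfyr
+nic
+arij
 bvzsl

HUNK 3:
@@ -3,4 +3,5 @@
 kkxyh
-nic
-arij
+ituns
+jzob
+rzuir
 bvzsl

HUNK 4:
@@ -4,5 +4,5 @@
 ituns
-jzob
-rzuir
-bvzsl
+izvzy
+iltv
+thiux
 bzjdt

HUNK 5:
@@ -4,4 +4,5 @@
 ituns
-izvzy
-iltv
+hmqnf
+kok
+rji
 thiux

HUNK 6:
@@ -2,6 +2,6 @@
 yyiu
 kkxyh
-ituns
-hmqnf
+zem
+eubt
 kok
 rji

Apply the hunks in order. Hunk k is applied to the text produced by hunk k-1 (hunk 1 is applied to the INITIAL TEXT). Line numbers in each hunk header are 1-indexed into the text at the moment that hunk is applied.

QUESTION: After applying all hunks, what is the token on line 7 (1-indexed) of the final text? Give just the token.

Answer: rji

Derivation:
Hunk 1: at line 6 remove [mem] add [bzjdt] -> 10 lines: wrge yyiu kkxyh seij agfyr bvzsl bzjdt lue gmeb zpla
Hunk 2: at line 3 remove [seij,agfyr] add [nic,arij] -> 10 lines: wrge yyiu kkxyh nic arij bvzsl bzjdt lue gmeb zpla
Hunk 3: at line 3 remove [nic,arij] add [ituns,jzob,rzuir] -> 11 lines: wrge yyiu kkxyh ituns jzob rzuir bvzsl bzjdt lue gmeb zpla
Hunk 4: at line 4 remove [jzob,rzuir,bvzsl] add [izvzy,iltv,thiux] -> 11 lines: wrge yyiu kkxyh ituns izvzy iltv thiux bzjdt lue gmeb zpla
Hunk 5: at line 4 remove [izvzy,iltv] add [hmqnf,kok,rji] -> 12 lines: wrge yyiu kkxyh ituns hmqnf kok rji thiux bzjdt lue gmeb zpla
Hunk 6: at line 2 remove [ituns,hmqnf] add [zem,eubt] -> 12 lines: wrge yyiu kkxyh zem eubt kok rji thiux bzjdt lue gmeb zpla
Final line 7: rji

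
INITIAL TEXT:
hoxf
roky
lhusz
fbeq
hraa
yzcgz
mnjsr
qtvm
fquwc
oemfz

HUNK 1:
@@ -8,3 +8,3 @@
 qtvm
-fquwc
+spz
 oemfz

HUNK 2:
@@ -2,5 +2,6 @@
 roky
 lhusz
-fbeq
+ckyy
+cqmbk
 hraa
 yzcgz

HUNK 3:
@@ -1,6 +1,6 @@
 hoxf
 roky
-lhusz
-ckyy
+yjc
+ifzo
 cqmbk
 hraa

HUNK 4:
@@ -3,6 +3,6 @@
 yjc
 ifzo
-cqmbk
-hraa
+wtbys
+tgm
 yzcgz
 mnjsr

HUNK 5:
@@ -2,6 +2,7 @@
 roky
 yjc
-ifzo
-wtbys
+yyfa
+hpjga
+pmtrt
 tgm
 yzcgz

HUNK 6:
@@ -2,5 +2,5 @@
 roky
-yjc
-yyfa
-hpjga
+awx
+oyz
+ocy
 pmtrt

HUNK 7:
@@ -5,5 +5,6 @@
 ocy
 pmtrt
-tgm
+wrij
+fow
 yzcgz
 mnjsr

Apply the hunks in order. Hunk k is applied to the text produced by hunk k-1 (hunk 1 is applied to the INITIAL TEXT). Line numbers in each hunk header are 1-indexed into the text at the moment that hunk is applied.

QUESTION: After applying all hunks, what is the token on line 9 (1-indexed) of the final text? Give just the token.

Hunk 1: at line 8 remove [fquwc] add [spz] -> 10 lines: hoxf roky lhusz fbeq hraa yzcgz mnjsr qtvm spz oemfz
Hunk 2: at line 2 remove [fbeq] add [ckyy,cqmbk] -> 11 lines: hoxf roky lhusz ckyy cqmbk hraa yzcgz mnjsr qtvm spz oemfz
Hunk 3: at line 1 remove [lhusz,ckyy] add [yjc,ifzo] -> 11 lines: hoxf roky yjc ifzo cqmbk hraa yzcgz mnjsr qtvm spz oemfz
Hunk 4: at line 3 remove [cqmbk,hraa] add [wtbys,tgm] -> 11 lines: hoxf roky yjc ifzo wtbys tgm yzcgz mnjsr qtvm spz oemfz
Hunk 5: at line 2 remove [ifzo,wtbys] add [yyfa,hpjga,pmtrt] -> 12 lines: hoxf roky yjc yyfa hpjga pmtrt tgm yzcgz mnjsr qtvm spz oemfz
Hunk 6: at line 2 remove [yjc,yyfa,hpjga] add [awx,oyz,ocy] -> 12 lines: hoxf roky awx oyz ocy pmtrt tgm yzcgz mnjsr qtvm spz oemfz
Hunk 7: at line 5 remove [tgm] add [wrij,fow] -> 13 lines: hoxf roky awx oyz ocy pmtrt wrij fow yzcgz mnjsr qtvm spz oemfz
Final line 9: yzcgz

Answer: yzcgz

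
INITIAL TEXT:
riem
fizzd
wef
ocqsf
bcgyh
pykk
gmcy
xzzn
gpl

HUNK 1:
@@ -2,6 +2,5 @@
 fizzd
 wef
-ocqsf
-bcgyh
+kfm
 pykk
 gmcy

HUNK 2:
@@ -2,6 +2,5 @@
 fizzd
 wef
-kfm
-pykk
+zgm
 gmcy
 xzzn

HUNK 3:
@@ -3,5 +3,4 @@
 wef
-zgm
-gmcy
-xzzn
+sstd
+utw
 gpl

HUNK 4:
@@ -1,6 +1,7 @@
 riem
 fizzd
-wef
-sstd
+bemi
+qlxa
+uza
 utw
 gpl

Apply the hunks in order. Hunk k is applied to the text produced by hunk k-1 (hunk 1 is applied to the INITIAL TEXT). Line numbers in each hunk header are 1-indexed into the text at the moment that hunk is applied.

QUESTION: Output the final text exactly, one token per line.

Answer: riem
fizzd
bemi
qlxa
uza
utw
gpl

Derivation:
Hunk 1: at line 2 remove [ocqsf,bcgyh] add [kfm] -> 8 lines: riem fizzd wef kfm pykk gmcy xzzn gpl
Hunk 2: at line 2 remove [kfm,pykk] add [zgm] -> 7 lines: riem fizzd wef zgm gmcy xzzn gpl
Hunk 3: at line 3 remove [zgm,gmcy,xzzn] add [sstd,utw] -> 6 lines: riem fizzd wef sstd utw gpl
Hunk 4: at line 1 remove [wef,sstd] add [bemi,qlxa,uza] -> 7 lines: riem fizzd bemi qlxa uza utw gpl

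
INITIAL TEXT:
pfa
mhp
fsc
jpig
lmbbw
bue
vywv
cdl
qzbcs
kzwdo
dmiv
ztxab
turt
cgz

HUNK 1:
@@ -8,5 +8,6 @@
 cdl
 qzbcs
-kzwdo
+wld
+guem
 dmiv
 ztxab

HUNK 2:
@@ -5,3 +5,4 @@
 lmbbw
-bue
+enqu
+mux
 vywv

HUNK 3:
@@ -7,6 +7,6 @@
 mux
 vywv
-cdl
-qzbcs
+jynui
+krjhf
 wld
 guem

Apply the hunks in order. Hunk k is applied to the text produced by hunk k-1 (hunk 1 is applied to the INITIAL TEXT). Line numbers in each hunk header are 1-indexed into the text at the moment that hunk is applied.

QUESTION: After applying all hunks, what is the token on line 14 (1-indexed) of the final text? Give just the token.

Hunk 1: at line 8 remove [kzwdo] add [wld,guem] -> 15 lines: pfa mhp fsc jpig lmbbw bue vywv cdl qzbcs wld guem dmiv ztxab turt cgz
Hunk 2: at line 5 remove [bue] add [enqu,mux] -> 16 lines: pfa mhp fsc jpig lmbbw enqu mux vywv cdl qzbcs wld guem dmiv ztxab turt cgz
Hunk 3: at line 7 remove [cdl,qzbcs] add [jynui,krjhf] -> 16 lines: pfa mhp fsc jpig lmbbw enqu mux vywv jynui krjhf wld guem dmiv ztxab turt cgz
Final line 14: ztxab

Answer: ztxab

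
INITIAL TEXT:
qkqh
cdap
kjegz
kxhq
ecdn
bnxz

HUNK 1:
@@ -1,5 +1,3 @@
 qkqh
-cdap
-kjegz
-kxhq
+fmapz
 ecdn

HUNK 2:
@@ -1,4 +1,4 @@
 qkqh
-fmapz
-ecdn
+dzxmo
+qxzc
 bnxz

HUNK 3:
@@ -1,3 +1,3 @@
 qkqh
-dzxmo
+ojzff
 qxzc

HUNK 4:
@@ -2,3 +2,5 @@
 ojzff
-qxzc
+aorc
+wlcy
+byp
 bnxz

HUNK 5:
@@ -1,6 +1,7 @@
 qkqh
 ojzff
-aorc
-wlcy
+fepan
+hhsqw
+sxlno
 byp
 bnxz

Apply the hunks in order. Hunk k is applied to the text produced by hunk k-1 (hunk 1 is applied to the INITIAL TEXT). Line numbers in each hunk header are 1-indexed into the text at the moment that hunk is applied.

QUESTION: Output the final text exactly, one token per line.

Answer: qkqh
ojzff
fepan
hhsqw
sxlno
byp
bnxz

Derivation:
Hunk 1: at line 1 remove [cdap,kjegz,kxhq] add [fmapz] -> 4 lines: qkqh fmapz ecdn bnxz
Hunk 2: at line 1 remove [fmapz,ecdn] add [dzxmo,qxzc] -> 4 lines: qkqh dzxmo qxzc bnxz
Hunk 3: at line 1 remove [dzxmo] add [ojzff] -> 4 lines: qkqh ojzff qxzc bnxz
Hunk 4: at line 2 remove [qxzc] add [aorc,wlcy,byp] -> 6 lines: qkqh ojzff aorc wlcy byp bnxz
Hunk 5: at line 1 remove [aorc,wlcy] add [fepan,hhsqw,sxlno] -> 7 lines: qkqh ojzff fepan hhsqw sxlno byp bnxz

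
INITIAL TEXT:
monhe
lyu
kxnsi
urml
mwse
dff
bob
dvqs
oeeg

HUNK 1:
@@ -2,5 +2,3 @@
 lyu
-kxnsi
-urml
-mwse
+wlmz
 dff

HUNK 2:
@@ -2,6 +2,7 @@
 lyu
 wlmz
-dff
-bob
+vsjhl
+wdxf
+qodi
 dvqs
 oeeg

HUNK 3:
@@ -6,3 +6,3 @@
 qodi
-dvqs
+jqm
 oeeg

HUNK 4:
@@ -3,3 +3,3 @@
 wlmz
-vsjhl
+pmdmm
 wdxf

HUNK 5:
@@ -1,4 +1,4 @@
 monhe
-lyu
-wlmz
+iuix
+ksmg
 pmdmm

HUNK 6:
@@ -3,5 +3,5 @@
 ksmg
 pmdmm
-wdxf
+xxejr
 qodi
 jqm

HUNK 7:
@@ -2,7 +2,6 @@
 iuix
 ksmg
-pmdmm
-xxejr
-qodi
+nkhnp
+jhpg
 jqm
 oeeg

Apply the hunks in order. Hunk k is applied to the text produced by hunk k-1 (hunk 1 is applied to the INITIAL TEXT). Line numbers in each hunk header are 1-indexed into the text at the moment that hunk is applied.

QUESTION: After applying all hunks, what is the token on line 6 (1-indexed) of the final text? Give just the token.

Hunk 1: at line 2 remove [kxnsi,urml,mwse] add [wlmz] -> 7 lines: monhe lyu wlmz dff bob dvqs oeeg
Hunk 2: at line 2 remove [dff,bob] add [vsjhl,wdxf,qodi] -> 8 lines: monhe lyu wlmz vsjhl wdxf qodi dvqs oeeg
Hunk 3: at line 6 remove [dvqs] add [jqm] -> 8 lines: monhe lyu wlmz vsjhl wdxf qodi jqm oeeg
Hunk 4: at line 3 remove [vsjhl] add [pmdmm] -> 8 lines: monhe lyu wlmz pmdmm wdxf qodi jqm oeeg
Hunk 5: at line 1 remove [lyu,wlmz] add [iuix,ksmg] -> 8 lines: monhe iuix ksmg pmdmm wdxf qodi jqm oeeg
Hunk 6: at line 3 remove [wdxf] add [xxejr] -> 8 lines: monhe iuix ksmg pmdmm xxejr qodi jqm oeeg
Hunk 7: at line 2 remove [pmdmm,xxejr,qodi] add [nkhnp,jhpg] -> 7 lines: monhe iuix ksmg nkhnp jhpg jqm oeeg
Final line 6: jqm

Answer: jqm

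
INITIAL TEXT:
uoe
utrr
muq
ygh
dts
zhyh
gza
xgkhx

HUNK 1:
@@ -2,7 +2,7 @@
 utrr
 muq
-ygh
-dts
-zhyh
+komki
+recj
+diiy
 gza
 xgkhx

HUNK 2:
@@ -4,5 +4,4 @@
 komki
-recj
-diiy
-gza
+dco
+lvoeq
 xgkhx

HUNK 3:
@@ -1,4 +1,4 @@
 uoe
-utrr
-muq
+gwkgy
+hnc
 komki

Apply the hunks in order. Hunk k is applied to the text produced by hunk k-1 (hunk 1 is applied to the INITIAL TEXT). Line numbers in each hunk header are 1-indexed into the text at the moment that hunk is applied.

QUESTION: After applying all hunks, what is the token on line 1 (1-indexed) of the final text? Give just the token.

Answer: uoe

Derivation:
Hunk 1: at line 2 remove [ygh,dts,zhyh] add [komki,recj,diiy] -> 8 lines: uoe utrr muq komki recj diiy gza xgkhx
Hunk 2: at line 4 remove [recj,diiy,gza] add [dco,lvoeq] -> 7 lines: uoe utrr muq komki dco lvoeq xgkhx
Hunk 3: at line 1 remove [utrr,muq] add [gwkgy,hnc] -> 7 lines: uoe gwkgy hnc komki dco lvoeq xgkhx
Final line 1: uoe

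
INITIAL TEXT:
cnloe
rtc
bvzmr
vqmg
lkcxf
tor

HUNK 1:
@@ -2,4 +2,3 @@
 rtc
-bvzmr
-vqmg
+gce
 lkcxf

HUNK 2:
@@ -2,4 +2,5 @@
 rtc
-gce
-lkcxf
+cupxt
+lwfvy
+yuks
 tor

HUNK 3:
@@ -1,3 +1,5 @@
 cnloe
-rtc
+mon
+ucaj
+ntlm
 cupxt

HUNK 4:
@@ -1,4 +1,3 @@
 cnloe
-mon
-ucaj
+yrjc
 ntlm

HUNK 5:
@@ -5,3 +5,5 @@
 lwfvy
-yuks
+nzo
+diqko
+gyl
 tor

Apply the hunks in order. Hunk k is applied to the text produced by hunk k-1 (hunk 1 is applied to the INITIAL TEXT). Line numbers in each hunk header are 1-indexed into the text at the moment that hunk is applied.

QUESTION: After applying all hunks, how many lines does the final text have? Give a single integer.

Answer: 9

Derivation:
Hunk 1: at line 2 remove [bvzmr,vqmg] add [gce] -> 5 lines: cnloe rtc gce lkcxf tor
Hunk 2: at line 2 remove [gce,lkcxf] add [cupxt,lwfvy,yuks] -> 6 lines: cnloe rtc cupxt lwfvy yuks tor
Hunk 3: at line 1 remove [rtc] add [mon,ucaj,ntlm] -> 8 lines: cnloe mon ucaj ntlm cupxt lwfvy yuks tor
Hunk 4: at line 1 remove [mon,ucaj] add [yrjc] -> 7 lines: cnloe yrjc ntlm cupxt lwfvy yuks tor
Hunk 5: at line 5 remove [yuks] add [nzo,diqko,gyl] -> 9 lines: cnloe yrjc ntlm cupxt lwfvy nzo diqko gyl tor
Final line count: 9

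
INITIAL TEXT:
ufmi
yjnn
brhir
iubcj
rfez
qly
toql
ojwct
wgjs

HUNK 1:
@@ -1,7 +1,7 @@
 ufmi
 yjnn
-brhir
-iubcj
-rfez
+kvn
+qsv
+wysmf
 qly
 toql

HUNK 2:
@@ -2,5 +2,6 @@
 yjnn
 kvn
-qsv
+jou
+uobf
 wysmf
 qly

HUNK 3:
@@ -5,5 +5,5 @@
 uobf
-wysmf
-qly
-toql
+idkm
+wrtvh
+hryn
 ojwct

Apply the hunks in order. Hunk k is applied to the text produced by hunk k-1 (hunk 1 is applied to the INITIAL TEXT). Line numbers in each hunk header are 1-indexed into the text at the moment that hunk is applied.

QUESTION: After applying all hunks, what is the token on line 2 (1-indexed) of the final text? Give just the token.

Answer: yjnn

Derivation:
Hunk 1: at line 1 remove [brhir,iubcj,rfez] add [kvn,qsv,wysmf] -> 9 lines: ufmi yjnn kvn qsv wysmf qly toql ojwct wgjs
Hunk 2: at line 2 remove [qsv] add [jou,uobf] -> 10 lines: ufmi yjnn kvn jou uobf wysmf qly toql ojwct wgjs
Hunk 3: at line 5 remove [wysmf,qly,toql] add [idkm,wrtvh,hryn] -> 10 lines: ufmi yjnn kvn jou uobf idkm wrtvh hryn ojwct wgjs
Final line 2: yjnn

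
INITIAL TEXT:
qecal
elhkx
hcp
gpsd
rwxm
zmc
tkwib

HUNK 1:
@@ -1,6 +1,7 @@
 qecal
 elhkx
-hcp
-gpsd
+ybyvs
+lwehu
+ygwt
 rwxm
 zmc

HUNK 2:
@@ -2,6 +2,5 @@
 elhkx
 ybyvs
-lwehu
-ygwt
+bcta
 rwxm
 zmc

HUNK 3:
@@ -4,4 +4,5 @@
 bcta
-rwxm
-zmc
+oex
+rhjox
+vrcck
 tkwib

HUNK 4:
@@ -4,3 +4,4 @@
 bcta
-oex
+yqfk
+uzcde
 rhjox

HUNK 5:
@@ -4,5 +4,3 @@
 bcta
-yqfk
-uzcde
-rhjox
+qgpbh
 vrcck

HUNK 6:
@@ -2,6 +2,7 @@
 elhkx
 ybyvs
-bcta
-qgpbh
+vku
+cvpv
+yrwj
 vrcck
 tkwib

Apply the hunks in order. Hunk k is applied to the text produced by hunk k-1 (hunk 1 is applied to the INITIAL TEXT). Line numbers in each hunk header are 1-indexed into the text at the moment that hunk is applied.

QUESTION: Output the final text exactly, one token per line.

Answer: qecal
elhkx
ybyvs
vku
cvpv
yrwj
vrcck
tkwib

Derivation:
Hunk 1: at line 1 remove [hcp,gpsd] add [ybyvs,lwehu,ygwt] -> 8 lines: qecal elhkx ybyvs lwehu ygwt rwxm zmc tkwib
Hunk 2: at line 2 remove [lwehu,ygwt] add [bcta] -> 7 lines: qecal elhkx ybyvs bcta rwxm zmc tkwib
Hunk 3: at line 4 remove [rwxm,zmc] add [oex,rhjox,vrcck] -> 8 lines: qecal elhkx ybyvs bcta oex rhjox vrcck tkwib
Hunk 4: at line 4 remove [oex] add [yqfk,uzcde] -> 9 lines: qecal elhkx ybyvs bcta yqfk uzcde rhjox vrcck tkwib
Hunk 5: at line 4 remove [yqfk,uzcde,rhjox] add [qgpbh] -> 7 lines: qecal elhkx ybyvs bcta qgpbh vrcck tkwib
Hunk 6: at line 2 remove [bcta,qgpbh] add [vku,cvpv,yrwj] -> 8 lines: qecal elhkx ybyvs vku cvpv yrwj vrcck tkwib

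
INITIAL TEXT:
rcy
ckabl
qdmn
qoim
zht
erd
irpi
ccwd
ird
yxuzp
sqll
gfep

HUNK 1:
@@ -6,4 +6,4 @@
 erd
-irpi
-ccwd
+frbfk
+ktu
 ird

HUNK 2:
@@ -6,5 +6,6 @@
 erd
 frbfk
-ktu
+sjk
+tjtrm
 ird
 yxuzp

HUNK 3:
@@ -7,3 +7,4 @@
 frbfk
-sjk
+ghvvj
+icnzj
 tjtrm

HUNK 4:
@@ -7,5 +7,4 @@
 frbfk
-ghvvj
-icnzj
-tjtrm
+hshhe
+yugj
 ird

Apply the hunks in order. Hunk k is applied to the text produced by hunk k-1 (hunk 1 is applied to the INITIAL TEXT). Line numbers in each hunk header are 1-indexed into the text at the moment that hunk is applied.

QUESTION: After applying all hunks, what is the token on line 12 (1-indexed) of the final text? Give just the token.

Hunk 1: at line 6 remove [irpi,ccwd] add [frbfk,ktu] -> 12 lines: rcy ckabl qdmn qoim zht erd frbfk ktu ird yxuzp sqll gfep
Hunk 2: at line 6 remove [ktu] add [sjk,tjtrm] -> 13 lines: rcy ckabl qdmn qoim zht erd frbfk sjk tjtrm ird yxuzp sqll gfep
Hunk 3: at line 7 remove [sjk] add [ghvvj,icnzj] -> 14 lines: rcy ckabl qdmn qoim zht erd frbfk ghvvj icnzj tjtrm ird yxuzp sqll gfep
Hunk 4: at line 7 remove [ghvvj,icnzj,tjtrm] add [hshhe,yugj] -> 13 lines: rcy ckabl qdmn qoim zht erd frbfk hshhe yugj ird yxuzp sqll gfep
Final line 12: sqll

Answer: sqll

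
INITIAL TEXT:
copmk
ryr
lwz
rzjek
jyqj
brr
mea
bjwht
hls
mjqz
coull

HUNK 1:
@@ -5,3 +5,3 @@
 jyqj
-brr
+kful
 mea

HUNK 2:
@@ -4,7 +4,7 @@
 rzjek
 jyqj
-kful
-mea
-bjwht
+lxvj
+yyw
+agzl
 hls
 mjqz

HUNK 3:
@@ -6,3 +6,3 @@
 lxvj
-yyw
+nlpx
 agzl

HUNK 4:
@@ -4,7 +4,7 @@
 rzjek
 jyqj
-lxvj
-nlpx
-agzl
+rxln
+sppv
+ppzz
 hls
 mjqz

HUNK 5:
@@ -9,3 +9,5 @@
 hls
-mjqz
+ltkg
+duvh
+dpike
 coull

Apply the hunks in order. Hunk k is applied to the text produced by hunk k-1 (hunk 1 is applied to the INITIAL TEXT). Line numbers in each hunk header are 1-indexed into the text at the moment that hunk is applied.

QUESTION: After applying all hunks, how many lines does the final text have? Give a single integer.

Hunk 1: at line 5 remove [brr] add [kful] -> 11 lines: copmk ryr lwz rzjek jyqj kful mea bjwht hls mjqz coull
Hunk 2: at line 4 remove [kful,mea,bjwht] add [lxvj,yyw,agzl] -> 11 lines: copmk ryr lwz rzjek jyqj lxvj yyw agzl hls mjqz coull
Hunk 3: at line 6 remove [yyw] add [nlpx] -> 11 lines: copmk ryr lwz rzjek jyqj lxvj nlpx agzl hls mjqz coull
Hunk 4: at line 4 remove [lxvj,nlpx,agzl] add [rxln,sppv,ppzz] -> 11 lines: copmk ryr lwz rzjek jyqj rxln sppv ppzz hls mjqz coull
Hunk 5: at line 9 remove [mjqz] add [ltkg,duvh,dpike] -> 13 lines: copmk ryr lwz rzjek jyqj rxln sppv ppzz hls ltkg duvh dpike coull
Final line count: 13

Answer: 13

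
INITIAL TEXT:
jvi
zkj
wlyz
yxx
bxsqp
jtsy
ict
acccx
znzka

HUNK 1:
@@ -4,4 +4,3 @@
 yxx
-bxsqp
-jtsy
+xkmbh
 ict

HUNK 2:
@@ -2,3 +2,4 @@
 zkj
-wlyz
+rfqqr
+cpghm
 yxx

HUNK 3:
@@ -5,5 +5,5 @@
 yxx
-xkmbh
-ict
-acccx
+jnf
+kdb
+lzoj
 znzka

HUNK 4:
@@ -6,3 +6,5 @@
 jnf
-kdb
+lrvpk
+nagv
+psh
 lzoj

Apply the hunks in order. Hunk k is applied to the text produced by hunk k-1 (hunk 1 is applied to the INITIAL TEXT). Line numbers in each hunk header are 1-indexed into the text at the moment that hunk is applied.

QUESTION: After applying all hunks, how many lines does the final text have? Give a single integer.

Answer: 11

Derivation:
Hunk 1: at line 4 remove [bxsqp,jtsy] add [xkmbh] -> 8 lines: jvi zkj wlyz yxx xkmbh ict acccx znzka
Hunk 2: at line 2 remove [wlyz] add [rfqqr,cpghm] -> 9 lines: jvi zkj rfqqr cpghm yxx xkmbh ict acccx znzka
Hunk 3: at line 5 remove [xkmbh,ict,acccx] add [jnf,kdb,lzoj] -> 9 lines: jvi zkj rfqqr cpghm yxx jnf kdb lzoj znzka
Hunk 4: at line 6 remove [kdb] add [lrvpk,nagv,psh] -> 11 lines: jvi zkj rfqqr cpghm yxx jnf lrvpk nagv psh lzoj znzka
Final line count: 11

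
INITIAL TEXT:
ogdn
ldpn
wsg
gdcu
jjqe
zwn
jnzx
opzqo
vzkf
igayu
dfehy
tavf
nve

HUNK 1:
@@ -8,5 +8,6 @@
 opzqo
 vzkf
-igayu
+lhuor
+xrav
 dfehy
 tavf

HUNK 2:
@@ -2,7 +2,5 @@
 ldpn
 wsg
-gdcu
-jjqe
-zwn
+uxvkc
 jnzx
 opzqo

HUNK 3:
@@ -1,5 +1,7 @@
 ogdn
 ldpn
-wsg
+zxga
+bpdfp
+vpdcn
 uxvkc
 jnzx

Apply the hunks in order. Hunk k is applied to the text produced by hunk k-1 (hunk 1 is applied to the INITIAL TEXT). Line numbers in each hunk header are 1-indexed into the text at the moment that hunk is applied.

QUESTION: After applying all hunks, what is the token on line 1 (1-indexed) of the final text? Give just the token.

Answer: ogdn

Derivation:
Hunk 1: at line 8 remove [igayu] add [lhuor,xrav] -> 14 lines: ogdn ldpn wsg gdcu jjqe zwn jnzx opzqo vzkf lhuor xrav dfehy tavf nve
Hunk 2: at line 2 remove [gdcu,jjqe,zwn] add [uxvkc] -> 12 lines: ogdn ldpn wsg uxvkc jnzx opzqo vzkf lhuor xrav dfehy tavf nve
Hunk 3: at line 1 remove [wsg] add [zxga,bpdfp,vpdcn] -> 14 lines: ogdn ldpn zxga bpdfp vpdcn uxvkc jnzx opzqo vzkf lhuor xrav dfehy tavf nve
Final line 1: ogdn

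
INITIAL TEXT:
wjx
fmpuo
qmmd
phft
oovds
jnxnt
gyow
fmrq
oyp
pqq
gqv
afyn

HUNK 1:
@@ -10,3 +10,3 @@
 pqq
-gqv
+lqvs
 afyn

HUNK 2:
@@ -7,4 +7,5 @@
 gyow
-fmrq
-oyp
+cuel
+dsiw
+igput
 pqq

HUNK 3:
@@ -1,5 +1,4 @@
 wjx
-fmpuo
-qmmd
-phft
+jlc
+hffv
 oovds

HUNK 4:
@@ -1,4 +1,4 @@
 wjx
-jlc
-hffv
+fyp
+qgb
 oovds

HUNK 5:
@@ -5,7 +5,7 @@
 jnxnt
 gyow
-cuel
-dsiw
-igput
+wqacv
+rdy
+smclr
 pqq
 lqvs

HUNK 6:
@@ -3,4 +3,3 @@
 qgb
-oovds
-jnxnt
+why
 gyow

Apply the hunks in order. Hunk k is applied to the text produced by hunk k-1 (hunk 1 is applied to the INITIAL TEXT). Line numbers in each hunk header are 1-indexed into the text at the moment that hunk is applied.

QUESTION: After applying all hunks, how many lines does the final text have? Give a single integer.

Hunk 1: at line 10 remove [gqv] add [lqvs] -> 12 lines: wjx fmpuo qmmd phft oovds jnxnt gyow fmrq oyp pqq lqvs afyn
Hunk 2: at line 7 remove [fmrq,oyp] add [cuel,dsiw,igput] -> 13 lines: wjx fmpuo qmmd phft oovds jnxnt gyow cuel dsiw igput pqq lqvs afyn
Hunk 3: at line 1 remove [fmpuo,qmmd,phft] add [jlc,hffv] -> 12 lines: wjx jlc hffv oovds jnxnt gyow cuel dsiw igput pqq lqvs afyn
Hunk 4: at line 1 remove [jlc,hffv] add [fyp,qgb] -> 12 lines: wjx fyp qgb oovds jnxnt gyow cuel dsiw igput pqq lqvs afyn
Hunk 5: at line 5 remove [cuel,dsiw,igput] add [wqacv,rdy,smclr] -> 12 lines: wjx fyp qgb oovds jnxnt gyow wqacv rdy smclr pqq lqvs afyn
Hunk 6: at line 3 remove [oovds,jnxnt] add [why] -> 11 lines: wjx fyp qgb why gyow wqacv rdy smclr pqq lqvs afyn
Final line count: 11

Answer: 11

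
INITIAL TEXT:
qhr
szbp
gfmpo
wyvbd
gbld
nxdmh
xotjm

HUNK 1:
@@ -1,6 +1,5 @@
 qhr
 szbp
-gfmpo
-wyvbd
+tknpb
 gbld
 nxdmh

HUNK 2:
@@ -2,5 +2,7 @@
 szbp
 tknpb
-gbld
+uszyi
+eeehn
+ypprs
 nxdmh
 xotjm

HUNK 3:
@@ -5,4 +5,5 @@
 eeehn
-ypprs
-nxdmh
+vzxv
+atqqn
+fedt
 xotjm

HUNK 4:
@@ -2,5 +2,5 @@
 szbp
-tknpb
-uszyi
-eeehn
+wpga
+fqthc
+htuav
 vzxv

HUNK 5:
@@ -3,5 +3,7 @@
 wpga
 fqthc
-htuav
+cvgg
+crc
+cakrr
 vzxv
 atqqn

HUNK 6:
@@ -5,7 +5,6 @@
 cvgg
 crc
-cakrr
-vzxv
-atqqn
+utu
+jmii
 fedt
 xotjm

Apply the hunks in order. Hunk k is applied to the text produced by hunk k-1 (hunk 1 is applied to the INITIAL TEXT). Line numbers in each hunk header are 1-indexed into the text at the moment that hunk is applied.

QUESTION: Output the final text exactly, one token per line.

Answer: qhr
szbp
wpga
fqthc
cvgg
crc
utu
jmii
fedt
xotjm

Derivation:
Hunk 1: at line 1 remove [gfmpo,wyvbd] add [tknpb] -> 6 lines: qhr szbp tknpb gbld nxdmh xotjm
Hunk 2: at line 2 remove [gbld] add [uszyi,eeehn,ypprs] -> 8 lines: qhr szbp tknpb uszyi eeehn ypprs nxdmh xotjm
Hunk 3: at line 5 remove [ypprs,nxdmh] add [vzxv,atqqn,fedt] -> 9 lines: qhr szbp tknpb uszyi eeehn vzxv atqqn fedt xotjm
Hunk 4: at line 2 remove [tknpb,uszyi,eeehn] add [wpga,fqthc,htuav] -> 9 lines: qhr szbp wpga fqthc htuav vzxv atqqn fedt xotjm
Hunk 5: at line 3 remove [htuav] add [cvgg,crc,cakrr] -> 11 lines: qhr szbp wpga fqthc cvgg crc cakrr vzxv atqqn fedt xotjm
Hunk 6: at line 5 remove [cakrr,vzxv,atqqn] add [utu,jmii] -> 10 lines: qhr szbp wpga fqthc cvgg crc utu jmii fedt xotjm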